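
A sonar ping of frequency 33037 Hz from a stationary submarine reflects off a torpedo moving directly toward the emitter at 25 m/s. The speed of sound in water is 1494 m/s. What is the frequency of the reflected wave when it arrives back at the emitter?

34161 Hz

At the torpedo (a moving observer), f₁ = f₀ · (v + u)/v = 33037 × 1519/1494 ≈ 33590 Hz.
On reflection it acts as a source moving toward the stationary detector: f₂ = f₁ · v/(v − u) = 33590 × 1494/1469 ≈ 34161 Hz.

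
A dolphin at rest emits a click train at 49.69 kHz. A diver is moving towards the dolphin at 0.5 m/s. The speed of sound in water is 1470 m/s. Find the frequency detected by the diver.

Only the observer moves, toward the source, so f' = f · (v + v_o)/v.
f' = 49.69 × (1470 + 0.5)/1470 = 49.69 × 1470.5/1470 ≈ 49.7 kHz.

49.7 kHz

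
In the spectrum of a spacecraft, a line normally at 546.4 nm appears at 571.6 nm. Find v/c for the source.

0.045

λ'/λ₀ = 1.0461 > 1 (redshift), so the source is receding.
λ'/λ₀ = √((1 + β)/(1 − β)) for a receding source ⇒ β = (r² − 1)/(r² + 1) with r = λ'/λ₀.
β = (1.0944 − 1)/(1.0944 + 1) ≈ 0.045.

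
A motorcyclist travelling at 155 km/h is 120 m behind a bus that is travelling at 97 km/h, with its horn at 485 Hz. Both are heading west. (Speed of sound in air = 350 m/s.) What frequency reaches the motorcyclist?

97 km/h = 26.94 m/s; 155 km/h = 43.06 m/s.
The motorcyclist is behind, so the bus is moving away from it while the motorcyclist is moving toward the bus.
General Doppler shift: f' = f · (v + v_o)/(v + v_s).
f' = 485 × (350 + 43.06)/(350 + 26.94) = 485 × 393.06/376.94 ≈ 506 Hz.

506 Hz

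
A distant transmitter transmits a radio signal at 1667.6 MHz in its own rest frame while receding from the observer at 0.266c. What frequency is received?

Relativistic Doppler for frequency: f' = f₀ · √((1 − β)/(1 + β)).
f' = 1667.6 × √(0.7340/1.2660) = 1667.6 × 0.76143 ≈ 1269.8 MHz.

1269.8 MHz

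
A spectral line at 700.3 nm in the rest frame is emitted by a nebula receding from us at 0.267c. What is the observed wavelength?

920.7 nm

Relativistic Doppler for wavelength: λ' = λ₀ · √((1 + β)/(1 − β)).
λ' = 700.3 × √(1.2670/0.7330) = 700.3 × 1.31473 ≈ 920.7 nm.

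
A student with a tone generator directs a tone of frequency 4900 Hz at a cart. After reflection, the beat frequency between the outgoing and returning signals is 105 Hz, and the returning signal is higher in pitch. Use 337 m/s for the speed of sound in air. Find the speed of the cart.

Double Doppler shift off a moving reflector: f₂ = f₀ · (v + u)/(v − u) (u > 0 toward emitter).
Returning signal is higher, so f₂ = f₀ + Δf = 4900 + 105 = 5005 Hz.
Rearranging, u = v · (f₂ − f₀)/(f₂ + f₀) = 337 × 105/9905 ≈ 3.6 m/s.
So the cart is moving at 3.6 m/s toward the emitter.

3.6 m/s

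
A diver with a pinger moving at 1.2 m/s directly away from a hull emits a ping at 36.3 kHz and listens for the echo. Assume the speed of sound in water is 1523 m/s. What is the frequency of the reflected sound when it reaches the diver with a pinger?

36.2 kHz

The hull receives the sound from a moving source: f₁ = f₀ · v/(v + v_e) = 36.3 × 1523/1524.2 ≈ 36.3 kHz.
On the return leg the diver with a pinger is a moving observer: f₂ = f₁ · (v − v_e)/v = 36.3 × 1521.8/1523 ≈ 36.2 kHz.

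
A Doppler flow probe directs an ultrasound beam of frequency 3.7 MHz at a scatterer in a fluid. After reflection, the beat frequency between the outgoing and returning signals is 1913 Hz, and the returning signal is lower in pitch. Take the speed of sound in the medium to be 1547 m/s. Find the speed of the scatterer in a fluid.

Double Doppler shift off a moving reflector: f₂ = f₀ · (v + u)/(v − u) (u > 0 toward emitter).
Returning signal is lower, so f₂ = f₀ − Δf = 3700000 − 1913 = 3698087 Hz.
Rearranging, u = v · (f₂ − f₀)/(f₂ + f₀) = 1547 × -1913/7398087 ≈ -0.40 m/s.
So the scatterer in a fluid is moving at 0.40 m/s away from the emitter.

0.40 m/s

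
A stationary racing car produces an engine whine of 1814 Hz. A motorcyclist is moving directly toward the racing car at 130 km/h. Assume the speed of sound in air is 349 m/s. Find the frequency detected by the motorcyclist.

130 km/h = 36.11 m/s.
Moving observer, stationary source: f' = f · (v + v_o)/v.
f' = 1814 × (349 + 36.11)/349 = 1814 × 385.11/349 ≈ 2002 Hz.

2002 Hz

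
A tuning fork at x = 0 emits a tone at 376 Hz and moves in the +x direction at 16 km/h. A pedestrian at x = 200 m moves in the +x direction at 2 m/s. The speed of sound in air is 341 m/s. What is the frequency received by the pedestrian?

16 km/h = 4.444 m/s.
The observer lies on the +x side, so the source is heading toward the observer and the observer is heading away from the source.
General Doppler shift: f' = f · (v − v_o)/(v − v_s).
f' = 376 × (341 − 2)/(341 − 4.444) = 376 × 339/336.56 ≈ 379 Hz.

379 Hz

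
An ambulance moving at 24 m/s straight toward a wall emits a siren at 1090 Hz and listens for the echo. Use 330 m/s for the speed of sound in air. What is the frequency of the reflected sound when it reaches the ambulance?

1261 Hz

The wall receives the sound from a moving source: f₁ = f₀ · v/(v − v_e) = 1090 × 330/306 ≈ 1175 Hz.
On the return leg the ambulance is a moving observer: f₂ = f₁ · (v + v_e)/v = 1175 × 354/330 ≈ 1261 Hz.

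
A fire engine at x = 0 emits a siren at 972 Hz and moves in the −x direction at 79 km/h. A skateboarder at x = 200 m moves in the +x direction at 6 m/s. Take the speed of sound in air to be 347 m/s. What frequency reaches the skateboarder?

898 Hz

79 km/h = 21.94 m/s.
The observer lies on the +x side, so the source is heading away from the observer and the observer is heading away from the source.
With source receding and observer receding, f' = f · (v − v_o)/(v + v_s).
f' = 972 × (347 − 6)/(347 + 21.94) = 972 × 341/368.94 ≈ 898 Hz.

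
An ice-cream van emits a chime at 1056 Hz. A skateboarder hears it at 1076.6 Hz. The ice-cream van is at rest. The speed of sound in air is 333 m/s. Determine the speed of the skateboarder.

f' > f, so the skateboarder is approaching.
f' = f · (v + v_o)/v ⇒ v_o = v · |f'/f − 1|.
v_o = 333 × |1076.6/1056 − 1| = 333 × 0.01951 ≈ 6.5 m/s.

6.5 m/s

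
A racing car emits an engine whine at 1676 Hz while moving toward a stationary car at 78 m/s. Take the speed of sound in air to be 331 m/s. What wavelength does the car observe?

With the source moving toward a stationary observer, f' = f · v/(v − v_s).
f' = 1676 × 331/(331 − 78) ≈ 2193 Hz.
λ' = v/f' = 331/2192.71 ≈ 15.1 cm.

15.1 cm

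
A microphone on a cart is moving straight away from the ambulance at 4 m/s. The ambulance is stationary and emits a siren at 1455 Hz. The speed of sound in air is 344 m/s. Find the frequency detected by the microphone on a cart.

1438 Hz

Only the observer moves, away from the source, so f' = f · (v − v_o)/v.
f' = 1455 × (344 − 4)/344 = 1455 × 340/344 ≈ 1438 Hz.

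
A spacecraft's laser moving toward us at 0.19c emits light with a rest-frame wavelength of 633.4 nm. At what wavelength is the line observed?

Relativistic Doppler for wavelength: λ' = λ₀ · √((1 − β)/(1 + β)).
λ' = 633.4 × √(0.8100/1.1900) = 633.4 × 0.82503 ≈ 522.6 nm.

522.6 nm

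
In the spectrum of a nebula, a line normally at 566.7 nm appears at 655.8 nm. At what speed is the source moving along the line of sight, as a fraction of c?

0.145c

λ'/λ₀ = 1.1572 > 1 (redshift), so the source is receding.
λ'/λ₀ = √((1 + β)/(1 − β)) for a receding source ⇒ β = (r² − 1)/(r² + 1) with r = λ'/λ₀.
β = (1.3392 − 1)/(1.3392 + 1) ≈ 0.145.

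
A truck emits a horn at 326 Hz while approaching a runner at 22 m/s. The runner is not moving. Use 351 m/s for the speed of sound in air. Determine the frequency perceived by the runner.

With the source moving toward a stationary observer, f' = f · v/(v − v_s).
f' = 326 × 351/(351 − 22) = 326 × 351/329 ≈ 348 Hz.

348 Hz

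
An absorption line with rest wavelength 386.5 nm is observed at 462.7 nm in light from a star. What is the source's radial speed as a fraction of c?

0.178c

λ'/λ₀ = 1.1972 > 1 (redshift), so the source is receding.
λ'/λ₀ = √((1 + β)/(1 − β)) for a receding source ⇒ β = (r² − 1)/(r² + 1) with r = λ'/λ₀.
β = (1.4332 − 1)/(1.4332 + 1) ≈ 0.178.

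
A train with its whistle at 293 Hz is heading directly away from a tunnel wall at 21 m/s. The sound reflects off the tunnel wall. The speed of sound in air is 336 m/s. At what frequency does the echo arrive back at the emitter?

259 Hz

The tunnel wall receives the sound from a moving source: f₁ = f₀ · v/(v + v_e) = 293 × 336/357 ≈ 276 Hz.
On the return leg the train is a moving observer: f₂ = f₁ · (v − v_e)/v = 276 × 315/336 ≈ 259 Hz.
Equivalently f₂ = f₀ · (v − v_e)/(v + v_e).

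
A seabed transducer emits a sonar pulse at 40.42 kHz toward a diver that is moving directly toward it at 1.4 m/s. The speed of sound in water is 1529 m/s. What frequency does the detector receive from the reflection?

40.5 kHz

At the diver (a moving observer), f₁ = f₀ · (v + u)/v = 40.42 × 1530.4/1529 ≈ 40.5 kHz.
On reflection it acts as a source moving toward the stationary detector: f₂ = f₁ · v/(v − u) = 40.5 × 1529/1527.6 ≈ 40.5 kHz.
Equivalently f₂ = f₀ · (v + u)/(v − u).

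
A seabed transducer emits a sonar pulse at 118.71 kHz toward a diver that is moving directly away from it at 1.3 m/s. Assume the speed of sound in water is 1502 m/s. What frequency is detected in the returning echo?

At the diver (a moving observer), f₁ = f₀ · (v − u)/v = 118.71 × 1500.7/1502 ≈ 118.6 kHz.
The reflection then acts as a moving source: f₂ = f₁ · v/(v + u) ≈ 118.5 kHz.
Equivalently f₂ = f₀ · (v − u)/(v + u).

118.5 kHz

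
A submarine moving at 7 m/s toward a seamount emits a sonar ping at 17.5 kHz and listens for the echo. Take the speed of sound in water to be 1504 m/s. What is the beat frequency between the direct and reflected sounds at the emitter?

The seamount receives the sound from a moving source: f₁ = f₀ · v/(v − v_e) = 17.5 × 1504/1497 ≈ 17.5818 kHz.
On the return leg the submarine is a moving observer: f₂ = f₁ · (v + v_e)/v = 17.5818 × 1511/1504 ≈ 17.6637 kHz.
Beat against the emitted tone (with f₀ = 17500 Hz): |f₂ − f₀| = 2v_e·f₀/(v − v_e) = 2 × 7 × 17500/1497 ≈ 164 Hz.

164 Hz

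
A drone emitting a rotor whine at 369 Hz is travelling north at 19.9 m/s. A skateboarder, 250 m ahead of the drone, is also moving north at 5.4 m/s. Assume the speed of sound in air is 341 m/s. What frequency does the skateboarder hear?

The skateboarder is ahead, so the drone is moving toward it while the skateboarder is moving away from the drone.
With source approaching and observer receding, f' = f · (v − v_o)/(v − v_s).
f' = 369 × (341 − 5.4)/(341 − 19.9) = 369 × 335.6/321.1 ≈ 386 Hz.

386 Hz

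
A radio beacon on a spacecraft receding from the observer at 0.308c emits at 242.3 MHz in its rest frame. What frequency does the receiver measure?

Relativistic Doppler for frequency: f' = f₀ · √((1 − β)/(1 + β)).
f' = 242.3 × √(0.6920/1.3080) = 242.3 × 0.72736 ≈ 176.2 MHz.

176.2 MHz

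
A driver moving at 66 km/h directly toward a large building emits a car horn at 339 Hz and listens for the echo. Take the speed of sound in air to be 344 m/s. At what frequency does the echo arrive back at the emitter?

377 Hz

66 km/h = 18.33 m/s.
The large building receives the sound from a moving source: f₁ = f₀ · v/(v − v_e) = 339 × 344/325.67 ≈ 358 Hz.
On the return leg the driver is a moving observer: f₂ = f₁ · (v + v_e)/v = 358 × 362.33/344 ≈ 377 Hz.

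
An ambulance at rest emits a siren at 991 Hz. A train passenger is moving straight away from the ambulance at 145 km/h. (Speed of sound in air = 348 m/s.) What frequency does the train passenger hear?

145 km/h = 40.28 m/s.
Only the observer moves, away from the source, so f' = f · (v − v_o)/v.
f' = 991 × (348 − 40.28)/348 = 991 × 307.72/348 ≈ 876 Hz.

876 Hz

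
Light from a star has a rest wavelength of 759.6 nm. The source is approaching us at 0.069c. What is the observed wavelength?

Relativistic Doppler for wavelength: λ' = λ₀ · √((1 − β)/(1 + β)).
λ' = 759.6 × √(0.9310/1.0690) = 759.6 × 0.93322 ≈ 708.9 nm.

708.9 nm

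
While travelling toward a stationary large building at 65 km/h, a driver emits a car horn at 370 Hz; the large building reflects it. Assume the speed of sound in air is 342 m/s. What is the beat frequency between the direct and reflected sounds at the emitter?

41.2 Hz

65 km/h = 18.06 m/s.
The large building receives the sound from a moving source: f₁ = f₀ · v/(v − v_e) = 370 × 342/323.94 ≈ 390.6 Hz.
On the return leg the driver is a moving observer: f₂ = f₁ · (v + v_e)/v = 390.6 × 360.06/342 ≈ 411.2 Hz.
Beat against the emitted tone: |f₂ − f₀| = 2v_e·f₀/(v − v_e) = 2 × 18.06 × 370/323.94 ≈ 41.2 Hz.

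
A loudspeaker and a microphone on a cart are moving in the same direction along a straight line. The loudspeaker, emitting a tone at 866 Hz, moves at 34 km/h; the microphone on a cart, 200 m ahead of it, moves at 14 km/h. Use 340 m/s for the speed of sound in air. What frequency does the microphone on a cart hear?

34 km/h = 9.444 m/s; 14 km/h = 3.889 m/s.
The microphone on a cart is ahead, so the loudspeaker is moving toward it while the microphone on a cart is moving away from the loudspeaker.
Both move, so f' = f · (v − v_o)/(v − v_s).
f' = 866 × (340 − 3.889)/(340 − 9.444) = 866 × 336.11/330.56 ≈ 881 Hz.

881 Hz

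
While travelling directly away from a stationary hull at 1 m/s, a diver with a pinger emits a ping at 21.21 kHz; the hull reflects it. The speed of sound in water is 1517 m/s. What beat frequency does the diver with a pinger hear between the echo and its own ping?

27.9 Hz

The hull receives the sound from a moving source: f₁ = f₀ · v/(v + v_e) = 21.21 × 1517/1518 ≈ 21.1960 kHz.
On the return leg the diver with a pinger is a moving observer: f₂ = f₁ · (v − v_e)/v = 21.1960 × 1516/1517 ≈ 21.1821 kHz.
Beat against the emitted tone (with f₀ = 21210 Hz): |f₂ − f₀| = 2v_e·f₀/(v + v_e) = 2 × 1 × 21210/1518 ≈ 27.9 Hz.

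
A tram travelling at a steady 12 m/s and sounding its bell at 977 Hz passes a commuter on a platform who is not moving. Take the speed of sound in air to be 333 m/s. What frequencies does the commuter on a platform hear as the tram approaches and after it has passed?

Approaching: f₁ = f · v/(v − v_s) = 977 × 333/321 ≈ 1014 Hz.
Receding: f₂ = f · v/(v + v_s) = 977 × 333/345 ≈ 943 Hz.

1014 Hz approaching; 943 Hz receding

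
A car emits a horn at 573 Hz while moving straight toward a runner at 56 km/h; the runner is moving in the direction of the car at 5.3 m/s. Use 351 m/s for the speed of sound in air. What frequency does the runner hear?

56 km/h = 15.56 m/s.
Both move, so f' = f · (v + v_o)/(v − v_s).
f' = 573 × (351 + 5.3)/(351 − 15.56) = 573 × 356.3/335.44 ≈ 609 Hz.

609 Hz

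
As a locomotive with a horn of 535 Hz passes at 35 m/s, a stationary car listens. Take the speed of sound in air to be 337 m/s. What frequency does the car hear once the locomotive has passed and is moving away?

Receding: f₂ = f · v/(v + v_s) = 535 × 337/372 ≈ 485 Hz.

485 Hz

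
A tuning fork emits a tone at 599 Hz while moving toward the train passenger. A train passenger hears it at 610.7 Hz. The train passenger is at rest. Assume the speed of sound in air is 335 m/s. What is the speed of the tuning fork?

6.4 m/s

f' = f · v/(v − v_s) ⇒ v_s = v · |1 − f/f'|.
v_s = 335 × |1 − 599/610.7| = 335 × 0.01916 ≈ 6.4 m/s.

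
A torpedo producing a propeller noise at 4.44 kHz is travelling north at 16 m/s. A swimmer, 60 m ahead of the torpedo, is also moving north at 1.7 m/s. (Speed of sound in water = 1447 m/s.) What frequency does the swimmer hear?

The swimmer is ahead, so the torpedo is moving toward it while the swimmer is moving away from the torpedo.
With source approaching and observer receding, f' = f · (v − v_o)/(v − v_s).
f' = 4.44 × (1447 − 1.7)/(1447 − 16) = 4.44 × 1445.3/1431 ≈ 4.48 kHz.

4.48 kHz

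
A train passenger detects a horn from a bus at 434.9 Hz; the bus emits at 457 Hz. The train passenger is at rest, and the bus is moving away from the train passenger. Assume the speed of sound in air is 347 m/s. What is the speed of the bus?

17.6 m/s

f' = f · v/(v + v_s) ⇒ v_s = v · |1 − f/f'|.
v_s = 347 × |1 − 457/434.9| = 347 × 0.05082 ≈ 17.6 m/s.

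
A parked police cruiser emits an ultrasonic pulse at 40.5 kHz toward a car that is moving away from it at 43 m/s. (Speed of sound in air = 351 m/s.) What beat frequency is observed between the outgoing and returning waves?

The car first receives the wave as a moving observer: f₁ = f₀ · (v − u)/v = 40.5 × (351 − 43)/351 ≈ 35.54 kHz.
The reflection then acts as a moving source: f₂ = f₁ · v/(v + u) ≈ 31.66 kHz.
Equivalently f₂ = f₀ · (v − u)/(v + u).
Beat frequency (with f₀ = 40500 Hz): |f₂ − f₀| = 2u·f₀/(v + u) = 2 × 43 × 40500/394 ≈ 8840 Hz.

8840 Hz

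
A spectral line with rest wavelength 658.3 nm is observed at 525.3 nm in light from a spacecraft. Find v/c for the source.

0.222c

λ'/λ₀ = 0.7980 < 1 (blueshift), so the source is approaching.
λ'/λ₀ = √((1 − β)/(1 + β)) for an approaching source ⇒ β = (1 − r²)/(1 + r²) with r = λ'/λ₀.
β = (1 − 0.6367)/(1 + 0.6367) ≈ 0.222.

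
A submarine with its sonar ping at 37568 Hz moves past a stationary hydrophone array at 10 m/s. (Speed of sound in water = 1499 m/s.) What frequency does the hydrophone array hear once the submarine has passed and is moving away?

37319 Hz

Receding: f₂ = f · v/(v + v_s) = 37568 × 1499/1509 ≈ 37319 Hz.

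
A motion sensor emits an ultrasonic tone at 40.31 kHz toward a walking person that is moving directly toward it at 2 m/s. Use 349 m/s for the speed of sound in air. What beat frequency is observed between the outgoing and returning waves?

465 Hz

At the walking person (a moving observer), f₁ = f₀ · (v + u)/v = 40.31 × 351/349 ≈ 40.541 kHz.
The reflection then acts as a moving source: f₂ = f₁ · v/(v − u) ≈ 40.775 kHz.
Equivalently f₂ = f₀ · (v + u)/(v − u).
Beat frequency (with f₀ = 40310 Hz): |f₂ − f₀| = 2u·f₀/(v − u) = 2 × 2 × 40310/347 ≈ 465 Hz.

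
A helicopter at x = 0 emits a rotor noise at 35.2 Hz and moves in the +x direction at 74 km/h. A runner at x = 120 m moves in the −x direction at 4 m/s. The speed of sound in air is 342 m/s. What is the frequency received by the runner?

37.9 Hz

74 km/h = 20.56 m/s.
The observer lies on the +x side, so the source is heading toward the observer and the observer is heading toward the source.
With source approaching and observer approaching, f' = f · (v + v_o)/(v − v_s).
f' = 35.2 × (342 + 4)/(342 − 20.56) = 35.2 × 346/321.44 ≈ 37.9 Hz.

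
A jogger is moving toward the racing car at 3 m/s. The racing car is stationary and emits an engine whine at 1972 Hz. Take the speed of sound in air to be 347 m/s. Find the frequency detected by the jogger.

Moving observer, stationary source: f' = f · (v + v_o)/v.
f' = 1972 × (347 + 3)/347 = 1972 × 350/347 ≈ 1989 Hz.

1989 Hz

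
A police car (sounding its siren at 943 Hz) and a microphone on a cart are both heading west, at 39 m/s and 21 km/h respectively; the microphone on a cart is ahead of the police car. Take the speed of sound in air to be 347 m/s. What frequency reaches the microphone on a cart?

21 km/h = 5.833 m/s.
The microphone on a cart is ahead, so the police car is moving toward it while the microphone on a cart is moving away from the police car.
With source approaching and observer receding, f' = f · (v − v_o)/(v − v_s).
f' = 943 × (347 − 5.833)/(347 − 39) = 943 × 341.17/308 ≈ 1045 Hz.

1045 Hz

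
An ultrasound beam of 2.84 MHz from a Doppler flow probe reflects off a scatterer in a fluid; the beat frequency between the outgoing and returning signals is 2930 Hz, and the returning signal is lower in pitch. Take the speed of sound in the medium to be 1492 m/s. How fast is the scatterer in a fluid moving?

0.77 m/s

Double Doppler shift off a moving reflector: f₂ = f₀ · (v + u)/(v − u) (u > 0 toward emitter).
Returning signal is lower, so f₂ = f₀ − Δf = 2840000 − 2930 = 2837070 Hz.
Rearranging, u = v · (f₂ − f₀)/(f₂ + f₀) = 1492 × -2930/5677070 ≈ -0.77 m/s.
So the scatterer in a fluid is moving at 0.77 m/s away from the emitter.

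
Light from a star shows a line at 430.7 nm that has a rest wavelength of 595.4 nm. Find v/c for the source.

λ'/λ₀ = 0.7234 < 1 (blueshift), so the source is approaching.
λ'/λ₀ = √((1 − β)/(1 + β)) for an approaching source ⇒ β = (1 − r²)/(1 + r²) with r = λ'/λ₀.
β = (1 − 0.5233)/(1 + 0.5233) ≈ 0.313.

0.313c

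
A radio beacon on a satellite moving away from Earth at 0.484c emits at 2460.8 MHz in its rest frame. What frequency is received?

1451.1 MHz

Relativistic Doppler for frequency: f' = f₀ · √((1 − β)/(1 + β)).
f' = 2460.8 × √(0.5160/1.4840) = 2460.8 × 0.58967 ≈ 1451.1 MHz.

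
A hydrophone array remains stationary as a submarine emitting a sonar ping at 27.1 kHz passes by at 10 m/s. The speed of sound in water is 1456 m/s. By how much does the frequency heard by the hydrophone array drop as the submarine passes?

Approaching: f₁ = f · v/(v − v_s) = 27.1 × 1456/1446 ≈ 27.287 kHz.
Receding: f₂ = f · v/(v + v_s) = 27.1 × 1456/1466 ≈ 26.915 kHz.
Drop: f₁ − f₂ = 2f·v·v_s/(v² − v_s²) = 2 × 27.1 × 1456 × 10/(1456² − 10²) ≈ 0.372 kHz.

0.372 kHz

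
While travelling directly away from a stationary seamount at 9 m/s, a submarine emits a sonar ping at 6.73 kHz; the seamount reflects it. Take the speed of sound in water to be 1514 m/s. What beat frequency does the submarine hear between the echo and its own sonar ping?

The seamount receives the sound from a moving source: f₁ = f₀ · v/(v + v_e) = 6.73 × 1514/1523 ≈ 6.6902 kHz.
On the return leg the submarine is a moving observer: f₂ = f₁ · (v − v_e)/v = 6.6902 × 1505/1514 ≈ 6.6505 kHz.
Equivalently f₂ = f₀ · (v − v_e)/(v + v_e).
Beat against the emitted tone (with f₀ = 6730 Hz): |f₂ − f₀| = 2v_e·f₀/(v + v_e) = 2 × 9 × 6730/1523 ≈ 80 Hz.

80 Hz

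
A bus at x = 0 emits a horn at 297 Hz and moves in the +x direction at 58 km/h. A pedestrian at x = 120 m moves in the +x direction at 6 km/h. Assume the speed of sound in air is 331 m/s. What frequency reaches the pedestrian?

58 km/h = 16.11 m/s; 6 km/h = 1.667 m/s.
The observer lies on the +x side, so the source is heading toward the observer and the observer is heading away from the source.
General Doppler shift: f' = f · (v − v_o)/(v − v_s).
f' = 297 × (331 − 1.667)/(331 − 16.11) = 297 × 329.33/314.89 ≈ 311 Hz.

311 Hz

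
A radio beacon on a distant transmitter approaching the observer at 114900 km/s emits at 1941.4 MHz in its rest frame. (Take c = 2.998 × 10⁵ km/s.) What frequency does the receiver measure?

β = v/c = 114900/299800 = 0.3833.
Relativistic Doppler for frequency: f' = f₀ · √((1 + β)/(1 − β)).
f' = 1941.4 × √(1.3833/0.6167) = 1941.4 × 1.49761 ≈ 2907.5 MHz.

2907.5 MHz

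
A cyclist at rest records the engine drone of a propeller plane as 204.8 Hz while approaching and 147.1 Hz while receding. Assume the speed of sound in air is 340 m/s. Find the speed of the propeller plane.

56 m/s

f₁/f₂ = (v + v_s)/(v − v_s), so v_s = v · (f₁ − f₂)/(f₁ + f₂).
v_s = 340 × (204.8 − 147.1)/(204.8 + 147.1) = 340 × 57.7/351.9 ≈ 56 m/s.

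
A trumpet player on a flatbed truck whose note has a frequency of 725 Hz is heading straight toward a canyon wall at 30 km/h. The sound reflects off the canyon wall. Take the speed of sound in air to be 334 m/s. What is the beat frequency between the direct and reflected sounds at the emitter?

30 km/h = 8.333 m/s.
The canyon wall receives the sound from a moving source: f₁ = f₀ · v/(v − v_e) = 725 × 334/325.67 ≈ 743.6 Hz.
On the return leg the trumpet player on a flatbed truck is a moving observer: f₂ = f₁ · (v + v_e)/v = 743.6 × 342.33/334 ≈ 762.1 Hz.
Beat against the emitted tone: |f₂ − f₀| = 2v_e·f₀/(v − v_e) = 2 × 8.333 × 725/325.67 ≈ 37.1 Hz.

37.1 Hz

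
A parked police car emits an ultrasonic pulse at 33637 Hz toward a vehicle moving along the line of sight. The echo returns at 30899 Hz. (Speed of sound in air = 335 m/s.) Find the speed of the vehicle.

14.2 m/s

Double Doppler shift off a moving reflector: f₂ = f₀ · (v + u)/(v − u) (u > 0 toward emitter).
Rearranging, u = v · (f₂ − f₀)/(f₂ + f₀) = 335 × -2738/64536 ≈ -14.2 m/s.
So the vehicle is moving at 14.2 m/s away from the emitter.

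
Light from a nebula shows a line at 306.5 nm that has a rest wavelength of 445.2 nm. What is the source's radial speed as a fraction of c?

λ'/λ₀ = 0.6885 < 1 (blueshift), so the source is approaching.
λ'/λ₀ = √((1 − β)/(1 + β)) for an approaching source ⇒ β = (1 − r²)/(1 + r²) with r = λ'/λ₀.
β = (1 − 0.4740)/(1 + 0.4740) ≈ 0.357.

0.357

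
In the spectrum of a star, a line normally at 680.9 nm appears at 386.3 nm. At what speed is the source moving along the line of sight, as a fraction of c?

0.513c

λ'/λ₀ = 0.5673 < 1 (blueshift), so the source is approaching.
λ'/λ₀ = √((1 − β)/(1 + β)) for an approaching source ⇒ β = (1 − r²)/(1 + r²) with r = λ'/λ₀.
β = (1 − 0.3219)/(1 + 0.3219) ≈ 0.513.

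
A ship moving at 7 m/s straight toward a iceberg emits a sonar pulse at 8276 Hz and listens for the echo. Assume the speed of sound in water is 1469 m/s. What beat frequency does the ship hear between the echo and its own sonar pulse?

The iceberg receives the sound from a moving source: f₁ = f₀ · v/(v − v_e) = 8276 × 1469/1462 ≈ 8315.6 Hz.
On the return leg the ship is a moving observer: f₂ = f₁ · (v + v_e)/v = 8315.6 × 1476/1469 ≈ 8355.3 Hz.
Beat against the emitted tone: |f₂ − f₀| = 2v_e·f₀/(v − v_e) = 2 × 7 × 8276/1462 ≈ 79 Hz.

79 Hz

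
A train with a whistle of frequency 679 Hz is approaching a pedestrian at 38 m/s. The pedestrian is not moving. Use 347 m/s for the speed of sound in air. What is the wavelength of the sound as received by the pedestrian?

Only the source moves, toward the listener, so f' = f · v/(v − v_s).
f' = 679 × 347/(347 − 38) ≈ 763 Hz.
λ' = v/f' = 347/762.502 ≈ 45.5 cm.

45.5 cm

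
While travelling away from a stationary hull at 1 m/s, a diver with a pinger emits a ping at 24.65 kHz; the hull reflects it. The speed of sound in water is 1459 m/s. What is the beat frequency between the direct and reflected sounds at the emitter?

33.8 Hz

The hull receives the sound from a moving source: f₁ = f₀ · v/(v + v_e) = 24.65 × 1459/1460 ≈ 24.6331 kHz.
On the return leg the diver with a pinger is a moving observer: f₂ = f₁ · (v − v_e)/v = 24.6331 × 1458/1459 ≈ 24.6162 kHz.
Beat against the emitted tone (with f₀ = 24650 Hz): |f₂ − f₀| = 2v_e·f₀/(v + v_e) = 2 × 1 × 24650/1460 ≈ 33.8 Hz.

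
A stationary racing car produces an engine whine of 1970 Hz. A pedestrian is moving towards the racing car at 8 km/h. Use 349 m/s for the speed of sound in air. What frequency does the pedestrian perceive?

1983 Hz

8 km/h = 2.222 m/s.
Moving observer, stationary source: f' = f · (v + v_o)/v.
f' = 1970 × (349 + 2.222)/349 = 1970 × 351.22/349 ≈ 1983 Hz.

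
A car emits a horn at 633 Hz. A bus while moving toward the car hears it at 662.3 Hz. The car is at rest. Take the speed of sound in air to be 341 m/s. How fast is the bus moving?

15.8 m/s

f' = f · (v + v_o)/v ⇒ v_o = v · |f'/f − 1|.
v_o = 341 × |662.3/633 − 1| = 341 × 0.04629 ≈ 15.8 m/s.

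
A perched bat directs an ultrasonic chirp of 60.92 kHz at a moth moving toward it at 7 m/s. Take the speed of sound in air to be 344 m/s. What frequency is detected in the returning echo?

The moth first receives the wave as a moving observer: f₁ = f₀ · (v + u)/v = 60.92 × (344 + 7)/344 ≈ 62.2 kHz.
On reflection it acts as a source moving toward the stationary detector: f₂ = f₁ · v/(v − u) = 62.2 × 344/337 ≈ 63.5 kHz.

63.5 kHz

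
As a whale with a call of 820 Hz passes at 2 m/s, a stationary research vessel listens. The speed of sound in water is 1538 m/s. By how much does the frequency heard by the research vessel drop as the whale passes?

Approaching: f₁ = f · v/(v − v_s) = 820 × 1538/1536 ≈ 821.07 Hz.
Receding: f₂ = f · v/(v + v_s) = 820 × 1538/1540 ≈ 818.94 Hz.
Drop: f₁ − f₂ = 2f·v·v_s/(v² − v_s²) = 2 × 820 × 1538 × 2/(1538² − 2²) ≈ 2.13 Hz.

2.13 Hz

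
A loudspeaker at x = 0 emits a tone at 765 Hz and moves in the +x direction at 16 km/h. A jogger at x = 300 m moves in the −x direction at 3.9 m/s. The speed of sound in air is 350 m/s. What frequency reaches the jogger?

16 km/h = 4.444 m/s.
The observer lies on the +x side, so the source is heading toward the observer and the observer is heading toward the source.
With source approaching and observer approaching, f' = f · (v + v_o)/(v − v_s).
f' = 765 × (350 + 3.9)/(350 − 4.444) = 765 × 353.9/345.56 ≈ 783 Hz.

783 Hz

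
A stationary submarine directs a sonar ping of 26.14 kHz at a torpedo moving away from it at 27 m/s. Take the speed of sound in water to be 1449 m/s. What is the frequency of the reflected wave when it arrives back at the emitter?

25.2 kHz

At the torpedo (a moving observer), f₁ = f₀ · (v − u)/v = 26.14 × 1422/1449 ≈ 25.7 kHz.
On reflection it acts as a source moving away from the stationary detector: f₂ = f₁ · v/(v + u) = 25.7 × 1449/1476 ≈ 25.2 kHz.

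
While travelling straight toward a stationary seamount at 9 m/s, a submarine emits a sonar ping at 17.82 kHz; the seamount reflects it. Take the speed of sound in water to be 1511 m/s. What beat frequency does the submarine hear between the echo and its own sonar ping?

The seamount receives the sound from a moving source: f₁ = f₀ · v/(v − v_e) = 17.82 × 1511/1502 ≈ 17.927 kHz.
On the return leg the submarine is a moving observer: f₂ = f₁ · (v + v_e)/v = 17.927 × 1520/1511 ≈ 18.034 kHz.
Equivalently f₂ = f₀ · (v + v_e)/(v − v_e).
Beat against the emitted tone (with f₀ = 17820 Hz): |f₂ − f₀| = 2v_e·f₀/(v − v_e) = 2 × 9 × 17820/1502 ≈ 214 Hz.

214 Hz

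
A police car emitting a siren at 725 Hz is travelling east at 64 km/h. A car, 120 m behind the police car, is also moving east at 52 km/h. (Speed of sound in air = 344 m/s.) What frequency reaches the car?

718 Hz

64 km/h = 17.78 m/s; 52 km/h = 14.44 m/s.
The car is behind, so the police car is moving away from it while the car is moving toward the police car.
Both move, so f' = f · (v + v_o)/(v + v_s).
f' = 725 × (344 + 14.44)/(344 + 17.78) = 725 × 358.44/361.78 ≈ 718 Hz.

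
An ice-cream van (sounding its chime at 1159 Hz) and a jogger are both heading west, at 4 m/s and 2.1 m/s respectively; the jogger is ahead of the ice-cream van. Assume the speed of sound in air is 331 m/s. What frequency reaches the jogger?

The jogger is ahead, so the ice-cream van is moving toward it while the jogger is moving away from the ice-cream van.
General Doppler shift: f' = f · (v − v_o)/(v − v_s).
f' = 1159 × (331 − 2.1)/(331 − 4) = 1159 × 328.9/327 ≈ 1166 Hz.

1166 Hz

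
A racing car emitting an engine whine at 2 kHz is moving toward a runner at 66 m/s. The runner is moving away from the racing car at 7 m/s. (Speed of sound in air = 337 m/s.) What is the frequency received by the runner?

2.44 kHz

General Doppler shift: f' = f · (v − v_o)/(v − v_s).
f' = 2 × (337 − 7)/(337 − 66) = 2 × 330/271 ≈ 2.44 kHz.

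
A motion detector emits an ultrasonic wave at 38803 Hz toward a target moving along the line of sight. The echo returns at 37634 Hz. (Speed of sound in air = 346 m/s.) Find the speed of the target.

5.3 m/s

Double Doppler shift off a moving reflector: f₂ = f₀ · (v + u)/(v − u) (u > 0 toward emitter).
Rearranging, u = v · (f₂ − f₀)/(f₂ + f₀) = 346 × -1169/76437 ≈ -5.3 m/s.
So the target is moving at 5.3 m/s away from the emitter.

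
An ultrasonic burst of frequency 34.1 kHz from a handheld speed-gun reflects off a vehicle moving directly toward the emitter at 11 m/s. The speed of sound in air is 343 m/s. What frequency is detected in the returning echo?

At the vehicle (a moving observer), f₁ = f₀ · (v + u)/v = 34.1 × 354/343 ≈ 35.2 kHz.
On reflection it acts as a source moving toward the stationary detector: f₂ = f₁ · v/(v − u) = 35.2 × 343/332 ≈ 36.4 kHz.

36.4 kHz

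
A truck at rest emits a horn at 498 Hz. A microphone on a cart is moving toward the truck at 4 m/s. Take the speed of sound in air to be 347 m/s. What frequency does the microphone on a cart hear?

Only the observer moves, toward the source, so f' = f · (v + v_o)/v.
f' = 498 × (347 + 4)/347 = 498 × 351/347 ≈ 504 Hz.

504 Hz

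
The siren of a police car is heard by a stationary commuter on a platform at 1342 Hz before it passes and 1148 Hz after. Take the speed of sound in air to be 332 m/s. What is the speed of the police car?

f₁/f₂ = (v + v_s)/(v − v_s), so v_s = v · (f₁ − f₂)/(f₁ + f₂).
v_s = 332 × (1342 − 1148)/(1342 + 1148) = 332 × 194/2490 ≈ 26 m/s.

26 m/s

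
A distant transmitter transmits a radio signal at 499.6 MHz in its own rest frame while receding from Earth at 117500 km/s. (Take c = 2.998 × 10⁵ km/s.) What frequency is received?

330.2 MHz

β = v/c = 117500/299800 = 0.3919.
Relativistic Doppler for frequency: f' = f₀ · √((1 − β)/(1 + β)).
f' = 499.6 × √(0.6081/1.3919) = 499.6 × 0.66095 ≈ 330.2 MHz.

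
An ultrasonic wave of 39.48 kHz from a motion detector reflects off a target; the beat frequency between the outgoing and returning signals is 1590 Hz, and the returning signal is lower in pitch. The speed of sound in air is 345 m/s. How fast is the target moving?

Double Doppler shift off a moving reflector: f₂ = f₀ · (v + u)/(v − u) (u > 0 toward emitter).
Returning signal is lower, so f₂ = f₀ − Δf = 39480 − 1590 = 37890 Hz.
Rearranging, u = v · (f₂ − f₀)/(f₂ + f₀) = 345 × -1590/77370 ≈ -7.1 m/s.
So the target is moving at 7.1 m/s away from the emitter.

7.1 m/s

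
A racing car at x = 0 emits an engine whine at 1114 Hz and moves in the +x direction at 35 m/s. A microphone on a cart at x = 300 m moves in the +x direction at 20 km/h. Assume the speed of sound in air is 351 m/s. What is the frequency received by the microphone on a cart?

1218 Hz

20 km/h = 5.556 m/s.
The observer lies on the +x side, so the source is heading toward the observer and the observer is heading away from the source.
General Doppler shift: f' = f · (v − v_o)/(v − v_s).
f' = 1114 × (351 − 5.556)/(351 − 35) = 1114 × 345.44/316 ≈ 1218 Hz.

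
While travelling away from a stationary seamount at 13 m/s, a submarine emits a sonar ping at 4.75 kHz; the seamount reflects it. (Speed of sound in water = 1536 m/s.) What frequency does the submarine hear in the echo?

The seamount receives the sound from a moving source: f₁ = f₀ · v/(v + v_e) = 4.75 × 1536/1549 ≈ 4.71 kHz.
On the return leg the submarine is a moving observer: f₂ = f₁ · (v − v_e)/v = 4.71 × 1523/1536 ≈ 4.67 kHz.
Equivalently f₂ = f₀ · (v − v_e)/(v + v_e).

4.67 kHz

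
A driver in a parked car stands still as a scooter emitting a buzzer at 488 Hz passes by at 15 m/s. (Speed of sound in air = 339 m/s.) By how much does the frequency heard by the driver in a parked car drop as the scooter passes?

43.3 Hz

Approaching: f₁ = f · v/(v − v_s) = 488 × 339/324 ≈ 510.6 Hz.
Receding: f₂ = f · v/(v + v_s) = 488 × 339/354 ≈ 467.3 Hz.
Drop: f₁ − f₂ = 2f·v·v_s/(v² − v_s²) = 2 × 488 × 339 × 15/(339² − 15²) ≈ 43.3 Hz.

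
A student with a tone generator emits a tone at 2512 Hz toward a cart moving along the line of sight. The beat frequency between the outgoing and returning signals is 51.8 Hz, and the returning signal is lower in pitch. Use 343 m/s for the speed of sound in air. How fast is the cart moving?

3.6 m/s

Double Doppler shift off a moving reflector: f₂ = f₀ · (v + u)/(v − u) (u > 0 toward emitter).
Returning signal is lower, so f₂ = f₀ − Δf = 2512 − 51.8 = 2460.2 Hz.
Rearranging, u = v · (f₂ − f₀)/(f₂ + f₀) = 343 × -51.8/4972.2 ≈ -3.6 m/s.
So the cart is moving at 3.6 m/s away from the emitter.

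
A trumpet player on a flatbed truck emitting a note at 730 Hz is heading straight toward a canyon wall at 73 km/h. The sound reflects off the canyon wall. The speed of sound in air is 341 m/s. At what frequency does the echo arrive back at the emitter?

822 Hz

73 km/h = 20.28 m/s.
The canyon wall receives the sound from a moving source: f₁ = f₀ · v/(v − v_e) = 730 × 341/320.72 ≈ 776 Hz.
On the return leg the trumpet player on a flatbed truck is a moving observer: f₂ = f₁ · (v + v_e)/v = 776 × 361.28/341 ≈ 822 Hz.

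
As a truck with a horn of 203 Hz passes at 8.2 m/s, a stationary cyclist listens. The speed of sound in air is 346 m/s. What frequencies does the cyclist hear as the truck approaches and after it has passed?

208 Hz approaching; 198 Hz receding

Approaching: f₁ = f · v/(v − v_s) = 203 × 346/337.8 ≈ 208 Hz.
Receding: f₂ = f · v/(v + v_s) = 203 × 346/354.2 ≈ 198 Hz.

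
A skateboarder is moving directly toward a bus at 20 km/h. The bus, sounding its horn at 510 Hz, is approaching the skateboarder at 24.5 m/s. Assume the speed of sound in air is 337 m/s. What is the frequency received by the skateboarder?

20 km/h = 5.556 m/s.
Both move, so f' = f · (v + v_o)/(v − v_s).
f' = 510 × (337 + 5.556)/(337 − 24.5) = 510 × 342.56/312.5 ≈ 559 Hz.

559 Hz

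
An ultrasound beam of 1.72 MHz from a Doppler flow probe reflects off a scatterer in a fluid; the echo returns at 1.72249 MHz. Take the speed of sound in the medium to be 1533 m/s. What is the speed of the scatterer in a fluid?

Double Doppler shift off a moving reflector: f₂ = f₀ · (v + u)/(v − u) (u > 0 toward emitter).
Rearranging, u = v · (f₂ − f₀)/(f₂ + f₀) = 1533 × 0.00249/3.44249 ≈ 1.11 m/s.
So the scatterer in a fluid is moving at 1.11 m/s toward the emitter.

1.11 m/s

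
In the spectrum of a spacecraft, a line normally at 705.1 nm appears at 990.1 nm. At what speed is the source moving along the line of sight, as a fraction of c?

0.327

λ'/λ₀ = 1.4042 > 1 (redshift), so the source is receding.
λ'/λ₀ = √((1 + β)/(1 − β)) for a receding source ⇒ β = (r² − 1)/(r² + 1) with r = λ'/λ₀.
β = (1.9718 − 1)/(1.9718 + 1) ≈ 0.327.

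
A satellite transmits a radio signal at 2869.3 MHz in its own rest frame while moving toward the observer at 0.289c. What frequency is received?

Relativistic Doppler for frequency: f' = f₀ · √((1 + β)/(1 − β)).
f' = 2869.3 × √(1.2890/0.7110) = 2869.3 × 1.34645 ≈ 3863.4 MHz.

3863.4 MHz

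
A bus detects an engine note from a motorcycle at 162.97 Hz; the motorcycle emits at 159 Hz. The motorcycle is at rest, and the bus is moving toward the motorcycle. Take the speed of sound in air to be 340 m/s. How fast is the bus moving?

8.5 m/s

f' = f · (v + v_o)/v ⇒ v_o = v · |f'/f − 1|.
v_o = 340 × |162.97/159 − 1| = 340 × 0.02497 ≈ 8.5 m/s.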